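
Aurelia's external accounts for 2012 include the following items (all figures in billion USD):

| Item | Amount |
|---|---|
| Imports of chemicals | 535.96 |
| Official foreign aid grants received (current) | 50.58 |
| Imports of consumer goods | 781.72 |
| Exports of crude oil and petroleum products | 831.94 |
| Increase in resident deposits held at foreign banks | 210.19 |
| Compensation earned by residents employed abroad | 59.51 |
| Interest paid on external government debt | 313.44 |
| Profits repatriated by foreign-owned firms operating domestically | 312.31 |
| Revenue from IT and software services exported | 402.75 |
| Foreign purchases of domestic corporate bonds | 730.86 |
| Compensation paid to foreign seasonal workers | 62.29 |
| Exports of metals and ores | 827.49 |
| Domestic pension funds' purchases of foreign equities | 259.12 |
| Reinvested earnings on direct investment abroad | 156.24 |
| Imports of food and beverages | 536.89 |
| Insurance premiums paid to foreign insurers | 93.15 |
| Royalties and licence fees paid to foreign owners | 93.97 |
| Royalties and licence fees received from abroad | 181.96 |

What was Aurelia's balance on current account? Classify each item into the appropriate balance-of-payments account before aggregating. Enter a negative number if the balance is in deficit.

-219.26

Goods: -536.89 + 831.94 - 781.72 + 827.49 - 535.96 = -195.14
Services: -93.15 + 181.96 - 93.97 + 402.75 = 397.59
Primary income: -62.29 - 313.44 - 312.31 + 156.24 + 59.51 = -472.29
Secondary income: 50.58
Current account = (-195.14) + 397.59 + (-472.29) + 50.58 = -219.26
(Excluded from the current account — financial account: increase in resident deposits held at foreign banks 210.19, foreign purchases of domestic corporate bonds 730.86, domestic pension funds' purchases of foreign equities 259.12.)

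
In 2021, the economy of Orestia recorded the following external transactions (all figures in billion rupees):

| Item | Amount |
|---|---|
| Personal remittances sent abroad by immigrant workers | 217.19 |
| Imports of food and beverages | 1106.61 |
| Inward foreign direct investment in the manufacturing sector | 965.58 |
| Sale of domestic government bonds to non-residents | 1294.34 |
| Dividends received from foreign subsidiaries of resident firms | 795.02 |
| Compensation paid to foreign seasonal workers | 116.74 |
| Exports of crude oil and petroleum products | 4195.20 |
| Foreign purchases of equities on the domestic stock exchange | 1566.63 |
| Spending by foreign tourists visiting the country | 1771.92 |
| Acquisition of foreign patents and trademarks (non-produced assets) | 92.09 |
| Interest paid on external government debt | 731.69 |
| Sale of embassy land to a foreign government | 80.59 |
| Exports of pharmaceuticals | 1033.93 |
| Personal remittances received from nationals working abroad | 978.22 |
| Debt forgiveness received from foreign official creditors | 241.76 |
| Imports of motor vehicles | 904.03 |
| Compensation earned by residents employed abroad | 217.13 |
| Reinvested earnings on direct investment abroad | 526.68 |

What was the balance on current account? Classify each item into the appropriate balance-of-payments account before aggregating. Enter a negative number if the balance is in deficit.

Goods: 1033.93 - 1106.61 - 904.03 + 4195.20 = 3218.49
Services: 1771.92
Primary income: 217.13 - 116.74 + 526.68 - 731.69 + 795.02 = 690.40
Secondary income: -217.19 + 978.22 = 761.03
Current account = 3218.49 + 1771.92 + 690.40 + 761.03 = 6441.84
(Excluded from the current account — financial account: inward foreign direct investment in the manufacturing sector 965.58, sale of domestic government bonds to non-residents 1294.34, foreign purchases of equities on the domestic stock exchange 1566.63; capital account: acquisition of foreign patents and trademarks (non-produced assets) 92.09, sale of embassy land to a foreign government 80.59, debt forgiveness received from foreign official creditors 241.76.)

6441.84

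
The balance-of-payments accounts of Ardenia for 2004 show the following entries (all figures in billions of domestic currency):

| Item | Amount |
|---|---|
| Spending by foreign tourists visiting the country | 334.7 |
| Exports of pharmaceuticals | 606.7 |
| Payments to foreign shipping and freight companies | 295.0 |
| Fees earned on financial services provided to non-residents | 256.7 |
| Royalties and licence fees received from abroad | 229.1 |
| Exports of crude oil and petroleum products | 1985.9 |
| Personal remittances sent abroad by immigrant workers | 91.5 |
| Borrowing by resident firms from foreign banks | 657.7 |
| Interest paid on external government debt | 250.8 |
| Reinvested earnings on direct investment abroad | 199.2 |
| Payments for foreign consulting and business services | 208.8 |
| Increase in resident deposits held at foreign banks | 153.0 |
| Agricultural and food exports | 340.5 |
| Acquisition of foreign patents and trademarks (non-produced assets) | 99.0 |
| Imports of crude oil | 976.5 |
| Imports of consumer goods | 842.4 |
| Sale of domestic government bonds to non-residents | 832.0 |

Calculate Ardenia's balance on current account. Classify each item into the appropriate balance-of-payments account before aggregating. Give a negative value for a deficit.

1287.8

Goods: -842.4 + 340.5 + 1985.9 + 606.7 - 976.5 = 1114.2
Services: -295.0 + 256.7 + 229.1 + 334.7 - 208.8 = 316.7
Primary income: -250.8 + 199.2 = -51.6
Secondary income: -91.5
Current account = 1114.2 + 316.7 + (-51.6) + (-91.5) = 1287.8
(Excluded from the current account — financial account: borrowing by resident firms from foreign banks 657.7, increase in resident deposits held at foreign banks 153.0, sale of domestic government bonds to non-residents 832.0; capital account: acquisition of foreign patents and trademarks (non-produced assets) 99.0.)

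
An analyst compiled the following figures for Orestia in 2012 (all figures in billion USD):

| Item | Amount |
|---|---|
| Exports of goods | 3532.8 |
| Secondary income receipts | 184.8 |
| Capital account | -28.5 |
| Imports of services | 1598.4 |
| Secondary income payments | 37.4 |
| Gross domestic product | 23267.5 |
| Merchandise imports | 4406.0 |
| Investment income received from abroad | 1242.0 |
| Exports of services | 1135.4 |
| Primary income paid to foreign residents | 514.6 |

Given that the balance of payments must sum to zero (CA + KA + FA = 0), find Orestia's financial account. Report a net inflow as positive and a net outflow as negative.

489.9

Goods balance = 3532.8 - 4406.0 = -873.2
Services balance = 1135.4 - 1598.4 = -463.0
Trade balance (goods + services) = -873.2 + (-463.0) = -1336.2
Net primary income = 1242.0 - 514.6 = 727.4
Net secondary income = 184.8 - 37.4 = 147.4
Current account = -1336.2 + 727.4 + 147.4 = -461.4
Financial account = -(-461.4 + (-28.5)) = 489.9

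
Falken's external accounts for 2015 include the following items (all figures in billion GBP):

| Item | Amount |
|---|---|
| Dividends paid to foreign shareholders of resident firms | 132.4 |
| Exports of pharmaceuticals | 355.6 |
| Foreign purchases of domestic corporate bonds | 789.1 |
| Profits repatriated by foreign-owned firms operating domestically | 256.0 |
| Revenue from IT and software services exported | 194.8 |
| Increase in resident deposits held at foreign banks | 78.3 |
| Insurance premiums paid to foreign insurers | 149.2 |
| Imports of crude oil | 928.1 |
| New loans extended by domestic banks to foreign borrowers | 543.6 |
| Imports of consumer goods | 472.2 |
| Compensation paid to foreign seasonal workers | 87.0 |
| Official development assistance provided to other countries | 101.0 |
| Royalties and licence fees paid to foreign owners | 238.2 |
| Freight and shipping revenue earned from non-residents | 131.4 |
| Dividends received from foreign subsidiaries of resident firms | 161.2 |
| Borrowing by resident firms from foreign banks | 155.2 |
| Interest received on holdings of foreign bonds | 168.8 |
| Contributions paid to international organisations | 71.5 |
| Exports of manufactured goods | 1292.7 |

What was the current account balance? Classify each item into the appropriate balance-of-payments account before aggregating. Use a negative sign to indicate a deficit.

Goods: 355.6 - 928.1 + 1292.7 - 472.2 = 248.0
Services: -238.2 + 194.8 + 131.4 - 149.2 = -61.2
Primary income: -87.0 + 168.8 - 256.0 + 161.2 - 132.4 = -145.4
Secondary income: -101.0 - 71.5 = -172.5
Current account = 248.0 + (-61.2) + (-145.4) + (-172.5) = -131.1
(Excluded from the current account — financial account: foreign purchases of domestic corporate bonds 789.1, increase in resident deposits held at foreign banks 78.3, new loans extended by domestic banks to foreign borrowers 543.6, borrowing by resident firms from foreign banks 155.2.)

-131.1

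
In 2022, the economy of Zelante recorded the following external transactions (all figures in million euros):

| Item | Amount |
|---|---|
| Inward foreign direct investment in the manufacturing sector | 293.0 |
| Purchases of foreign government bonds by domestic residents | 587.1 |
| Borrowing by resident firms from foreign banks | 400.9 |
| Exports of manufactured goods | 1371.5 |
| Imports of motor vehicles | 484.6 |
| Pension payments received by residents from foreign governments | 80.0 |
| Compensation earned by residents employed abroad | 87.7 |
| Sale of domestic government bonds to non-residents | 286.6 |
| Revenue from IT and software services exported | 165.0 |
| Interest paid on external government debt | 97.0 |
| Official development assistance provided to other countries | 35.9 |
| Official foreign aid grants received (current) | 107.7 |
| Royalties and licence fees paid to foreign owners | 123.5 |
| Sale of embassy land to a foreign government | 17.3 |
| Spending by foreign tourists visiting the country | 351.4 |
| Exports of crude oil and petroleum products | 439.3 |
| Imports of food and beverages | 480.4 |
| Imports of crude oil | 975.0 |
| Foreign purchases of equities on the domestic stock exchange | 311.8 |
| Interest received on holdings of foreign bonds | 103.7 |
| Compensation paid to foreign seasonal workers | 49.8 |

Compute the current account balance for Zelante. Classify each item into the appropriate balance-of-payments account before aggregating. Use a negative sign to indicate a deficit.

460.1

Goods: -484.6 + 439.3 + 1371.5 - 975.0 - 480.4 = -129.2
Services: 165.0 - 123.5 + 351.4 = 392.9
Primary income: -97.0 - 49.8 + 87.7 + 103.7 = 44.6
Secondary income: 107.7 + 80.0 - 35.9 = 151.8
Current account = (-129.2) + 392.9 + 44.6 + 151.8 = 460.1
(Excluded from the current account — financial account: inward foreign direct investment in the manufacturing sector 293.0, purchases of foreign government bonds by domestic residents 587.1, borrowing by resident firms from foreign banks 400.9, sale of domestic government bonds to non-residents 286.6, foreign purchases of equities on the domestic stock exchange 311.8; capital account: sale of embassy land to a foreign government 17.3.)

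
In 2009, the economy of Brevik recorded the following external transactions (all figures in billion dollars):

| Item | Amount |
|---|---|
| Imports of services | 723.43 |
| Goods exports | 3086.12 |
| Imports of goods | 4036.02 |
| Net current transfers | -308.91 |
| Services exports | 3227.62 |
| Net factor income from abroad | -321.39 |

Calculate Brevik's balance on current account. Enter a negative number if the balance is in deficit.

Goods balance = 3086.12 - 4036.02 = -949.90
Services balance = 3227.62 - 723.43 = 2504.19
Trade balance (goods + services) = -949.90 + 2504.19 = 1554.29
Net primary income = -321.39
Net secondary income = -308.91
Current account = 1554.29 + (-321.39) + (-308.91) = 923.99

923.99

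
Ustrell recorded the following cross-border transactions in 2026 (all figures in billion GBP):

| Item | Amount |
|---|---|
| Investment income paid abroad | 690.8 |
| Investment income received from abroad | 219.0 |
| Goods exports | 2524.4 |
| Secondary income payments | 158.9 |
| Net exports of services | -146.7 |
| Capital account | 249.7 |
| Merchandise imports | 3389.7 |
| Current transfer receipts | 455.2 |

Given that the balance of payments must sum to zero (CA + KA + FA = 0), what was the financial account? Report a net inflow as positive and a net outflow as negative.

Goods balance = 2524.4 - 3389.7 = -865.3
Services balance = -146.7
Trade balance (goods + services) = -865.3 + (-146.7) = -1012.0
Net primary income = 219.0 - 690.8 = -471.8
Net secondary income = 455.2 - 158.9 = 296.3
Current account = -1012.0 + (-471.8) + 296.3 = -1187.5
Financial account = -(-1187.5 + 249.7) = 937.8

937.8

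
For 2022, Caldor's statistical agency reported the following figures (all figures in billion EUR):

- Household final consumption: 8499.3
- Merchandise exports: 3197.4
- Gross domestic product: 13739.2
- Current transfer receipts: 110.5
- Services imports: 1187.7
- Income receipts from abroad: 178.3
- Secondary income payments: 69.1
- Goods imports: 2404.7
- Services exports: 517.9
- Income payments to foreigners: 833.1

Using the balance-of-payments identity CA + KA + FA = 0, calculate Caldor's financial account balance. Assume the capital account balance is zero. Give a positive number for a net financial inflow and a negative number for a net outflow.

490.5

Goods balance = 3197.4 - 2404.7 = 792.7
Services balance = 517.9 - 1187.7 = -669.8
Trade balance (goods + services) = 792.7 + (-669.8) = 122.9
Net primary income = 178.3 - 833.1 = -654.8
Net secondary income = 110.5 - 69.1 = 41.4
Current account = 122.9 + (-654.8) + 41.4 = -490.5
Financial account = -(-490.5) = 490.5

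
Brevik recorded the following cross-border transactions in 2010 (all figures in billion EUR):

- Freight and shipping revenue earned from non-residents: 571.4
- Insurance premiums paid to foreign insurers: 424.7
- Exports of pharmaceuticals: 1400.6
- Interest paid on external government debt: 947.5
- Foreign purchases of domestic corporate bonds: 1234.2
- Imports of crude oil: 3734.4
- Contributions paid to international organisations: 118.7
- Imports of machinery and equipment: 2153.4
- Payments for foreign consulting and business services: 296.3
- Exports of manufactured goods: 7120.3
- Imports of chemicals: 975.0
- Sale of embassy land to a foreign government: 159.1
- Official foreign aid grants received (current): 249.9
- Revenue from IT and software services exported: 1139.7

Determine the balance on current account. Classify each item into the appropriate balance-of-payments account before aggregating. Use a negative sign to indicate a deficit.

Goods: -3734.4 + 7120.3 + 1400.6 - 975.0 - 2153.4 = 1658.1
Services: -424.7 - 296.3 + 571.4 + 1139.7 = 990.1
Primary income: -947.5
Secondary income: 249.9 - 118.7 = 131.2
Current account = 1658.1 + 990.1 + (-947.5) + 131.2 = 1831.9
(Excluded from the current account — financial account: foreign purchases of domestic corporate bonds 1234.2; capital account: sale of embassy land to a foreign government 159.1.)

1831.9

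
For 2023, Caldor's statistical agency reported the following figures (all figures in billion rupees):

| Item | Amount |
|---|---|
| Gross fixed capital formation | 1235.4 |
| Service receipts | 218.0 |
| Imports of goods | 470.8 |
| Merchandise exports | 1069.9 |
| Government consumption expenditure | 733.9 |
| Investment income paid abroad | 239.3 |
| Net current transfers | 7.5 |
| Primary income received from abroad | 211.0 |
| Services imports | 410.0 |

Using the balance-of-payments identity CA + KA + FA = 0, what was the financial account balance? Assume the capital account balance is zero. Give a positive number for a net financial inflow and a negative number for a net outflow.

-386.3

Goods balance = 1069.9 - 470.8 = 599.1
Services balance = 218.0 - 410.0 = -192.0
Trade balance (goods + services) = 599.1 + (-192.0) = 407.1
Net primary income = 211.0 - 239.3 = -28.3
Net secondary income = 7.5
Current account = 407.1 + (-28.3) + 7.5 = 386.3
Financial account = -(386.3) = -386.3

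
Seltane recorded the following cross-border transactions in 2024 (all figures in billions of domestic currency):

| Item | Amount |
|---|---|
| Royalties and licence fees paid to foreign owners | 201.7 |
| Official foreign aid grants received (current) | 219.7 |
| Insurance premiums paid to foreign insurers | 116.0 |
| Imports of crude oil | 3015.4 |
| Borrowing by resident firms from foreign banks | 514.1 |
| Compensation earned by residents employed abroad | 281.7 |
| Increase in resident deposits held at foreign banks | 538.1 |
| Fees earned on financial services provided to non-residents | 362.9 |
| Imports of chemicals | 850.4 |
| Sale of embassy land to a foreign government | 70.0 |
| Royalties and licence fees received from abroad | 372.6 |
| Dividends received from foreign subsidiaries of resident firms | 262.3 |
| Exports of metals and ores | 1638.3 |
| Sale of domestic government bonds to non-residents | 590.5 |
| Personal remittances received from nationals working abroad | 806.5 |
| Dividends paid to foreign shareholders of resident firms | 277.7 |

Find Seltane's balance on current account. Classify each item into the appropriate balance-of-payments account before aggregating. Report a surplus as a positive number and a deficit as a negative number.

Goods: -850.4 - 3015.4 + 1638.3 = -2227.5
Services: -201.7 + 362.9 - 116.0 + 372.6 = 417.8
Primary income: 262.3 + 281.7 - 277.7 = 266.3
Secondary income: 806.5 + 219.7 = 1026.2
Current account = (-2227.5) + 417.8 + 266.3 + 1026.2 = -517.2
(Excluded from the current account — financial account: borrowing by resident firms from foreign banks 514.1, increase in resident deposits held at foreign banks 538.1, sale of domestic government bonds to non-residents 590.5; capital account: sale of embassy land to a foreign government 70.0.)

-517.2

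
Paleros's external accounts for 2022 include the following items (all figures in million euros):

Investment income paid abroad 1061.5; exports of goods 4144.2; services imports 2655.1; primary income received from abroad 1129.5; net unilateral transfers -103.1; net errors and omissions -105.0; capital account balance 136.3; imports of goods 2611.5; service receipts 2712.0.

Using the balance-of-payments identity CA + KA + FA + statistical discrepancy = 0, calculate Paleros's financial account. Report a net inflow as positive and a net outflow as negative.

-1585.8

Goods balance = 4144.2 - 2611.5 = 1532.7
Services balance = 2712.0 - 2655.1 = 56.9
Trade balance (goods + services) = 1532.7 + 56.9 = 1589.6
Net primary income = 1129.5 - 1061.5 = 68.0
Net secondary income = -103.1
Current account = 1589.6 + 68.0 + (-103.1) = 1554.5
Financial account = -(1554.5 + 136.3 + (-105.0)) = -1585.8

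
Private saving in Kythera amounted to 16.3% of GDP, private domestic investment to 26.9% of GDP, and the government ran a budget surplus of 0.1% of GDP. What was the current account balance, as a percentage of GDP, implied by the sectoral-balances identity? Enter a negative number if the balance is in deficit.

-10.5

By the sectoral-balances identity, CA = (S_private - I) + (T - G).
Private balance = 16.3 - 26.9 = -10.6
Government balance (T - G) = 0.1
CA = -10.6 + 0.1 = -10.5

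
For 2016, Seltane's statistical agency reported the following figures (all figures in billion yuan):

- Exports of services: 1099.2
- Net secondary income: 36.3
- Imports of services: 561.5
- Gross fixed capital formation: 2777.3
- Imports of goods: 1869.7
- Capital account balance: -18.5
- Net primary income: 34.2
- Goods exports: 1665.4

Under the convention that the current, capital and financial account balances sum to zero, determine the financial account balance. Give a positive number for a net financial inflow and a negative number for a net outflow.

Goods balance = 1665.4 - 1869.7 = -204.3
Services balance = 1099.2 - 561.5 = 537.7
Trade balance (goods + services) = -204.3 + 537.7 = 333.4
Net primary income = 34.2
Net secondary income = 36.3
Current account = 333.4 + 34.2 + 36.3 = 403.9
Financial account = -(403.9 + (-18.5)) = -385.4

-385.4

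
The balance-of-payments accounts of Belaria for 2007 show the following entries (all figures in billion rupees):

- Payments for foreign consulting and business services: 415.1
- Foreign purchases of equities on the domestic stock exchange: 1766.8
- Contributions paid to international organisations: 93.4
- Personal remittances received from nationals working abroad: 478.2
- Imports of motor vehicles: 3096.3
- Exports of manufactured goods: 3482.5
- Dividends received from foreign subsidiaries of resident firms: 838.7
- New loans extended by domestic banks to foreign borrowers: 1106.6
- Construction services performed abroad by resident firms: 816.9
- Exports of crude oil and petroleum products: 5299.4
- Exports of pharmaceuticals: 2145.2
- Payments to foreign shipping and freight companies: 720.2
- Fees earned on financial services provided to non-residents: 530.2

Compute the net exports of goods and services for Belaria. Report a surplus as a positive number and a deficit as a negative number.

Goods: -3096.3 + 2145.2 + 5299.4 + 3482.5 = 7830.8
Services: -720.2 + 530.2 + 816.9 - 415.1 = 211.8
Trade balance = 7830.8 + 211.8 = 8042.6
(Excluded from the trade balance — financial account: foreign purchases of equities on the domestic stock exchange 1766.8, new loans extended by domestic banks to foreign borrowers 1106.6; secondary income: contributions paid to international organisations 93.4, personal remittances received from nationals working abroad 478.2; primary income: dividends received from foreign subsidiaries of resident firms 838.7.)

8042.6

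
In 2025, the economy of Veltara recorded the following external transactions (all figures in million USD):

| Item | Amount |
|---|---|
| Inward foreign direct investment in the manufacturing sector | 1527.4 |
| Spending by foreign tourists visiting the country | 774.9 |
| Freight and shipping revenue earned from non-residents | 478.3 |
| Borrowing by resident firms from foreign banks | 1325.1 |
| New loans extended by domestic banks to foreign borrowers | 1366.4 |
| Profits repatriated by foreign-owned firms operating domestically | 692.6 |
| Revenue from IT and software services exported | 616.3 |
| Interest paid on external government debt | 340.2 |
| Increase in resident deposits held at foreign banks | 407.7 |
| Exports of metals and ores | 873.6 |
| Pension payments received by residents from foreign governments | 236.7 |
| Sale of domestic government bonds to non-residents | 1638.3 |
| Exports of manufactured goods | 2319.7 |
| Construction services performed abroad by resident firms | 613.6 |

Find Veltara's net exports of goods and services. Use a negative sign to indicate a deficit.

5676.4

Goods: 2319.7 + 873.6 = 3193.3
Services: 478.3 + 774.9 + 616.3 + 613.6 = 2483.1
Trade balance = 3193.3 + 2483.1 = 5676.4
(Excluded from the trade balance — financial account: inward foreign direct investment in the manufacturing sector 1527.4, borrowing by resident firms from foreign banks 1325.1, new loans extended by domestic banks to foreign borrowers 1366.4, increase in resident deposits held at foreign banks 407.7, sale of domestic government bonds to non-residents 1638.3; primary income: profits repatriated by foreign-owned firms operating domestically 692.6, interest paid on external government debt 340.2; secondary income: pension payments received by residents from foreign governments 236.7.)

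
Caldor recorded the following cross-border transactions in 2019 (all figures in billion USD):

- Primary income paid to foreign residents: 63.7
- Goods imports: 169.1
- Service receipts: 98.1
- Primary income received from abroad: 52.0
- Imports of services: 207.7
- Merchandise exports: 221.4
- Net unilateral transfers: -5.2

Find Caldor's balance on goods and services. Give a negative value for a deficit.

-57.3

Goods balance = 221.4 - 169.1 = 52.3
Services balance = 98.1 - 207.7 = -109.6
Trade balance (goods + services) = 52.3 + (-109.6) = -57.3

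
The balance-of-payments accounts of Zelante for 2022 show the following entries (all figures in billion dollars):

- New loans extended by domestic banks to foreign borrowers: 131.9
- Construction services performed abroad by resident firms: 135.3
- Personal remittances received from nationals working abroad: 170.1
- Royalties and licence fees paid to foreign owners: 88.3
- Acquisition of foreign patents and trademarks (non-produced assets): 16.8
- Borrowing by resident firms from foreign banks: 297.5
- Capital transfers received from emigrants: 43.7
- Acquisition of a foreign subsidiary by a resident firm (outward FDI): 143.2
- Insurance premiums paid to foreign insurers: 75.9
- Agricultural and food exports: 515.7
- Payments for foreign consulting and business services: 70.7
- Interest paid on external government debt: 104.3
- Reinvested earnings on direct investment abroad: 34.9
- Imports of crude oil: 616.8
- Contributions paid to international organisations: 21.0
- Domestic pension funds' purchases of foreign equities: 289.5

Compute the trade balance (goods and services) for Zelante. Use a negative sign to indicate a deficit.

Goods: 515.7 - 616.8 = -101.1
Services: -70.7 - 88.3 - 75.9 + 135.3 = -99.6
Trade balance = -101.1 + (-99.6) = -200.7
(Excluded from the trade balance — financial account: new loans extended by domestic banks to foreign borrowers 131.9, borrowing by resident firms from foreign banks 297.5, acquisition of a foreign subsidiary by a resident firm (outward FDI) 143.2, domestic pension funds' purchases of foreign equities 289.5; secondary income: personal remittances received from nationals working abroad 170.1, contributions paid to international organisations 21.0; capital account: acquisition of foreign patents and trademarks (non-produced assets) 16.8, capital transfers received from emigrants 43.7; primary income: interest paid on external government debt 104.3, reinvested earnings on direct investment abroad 34.9.)

-200.7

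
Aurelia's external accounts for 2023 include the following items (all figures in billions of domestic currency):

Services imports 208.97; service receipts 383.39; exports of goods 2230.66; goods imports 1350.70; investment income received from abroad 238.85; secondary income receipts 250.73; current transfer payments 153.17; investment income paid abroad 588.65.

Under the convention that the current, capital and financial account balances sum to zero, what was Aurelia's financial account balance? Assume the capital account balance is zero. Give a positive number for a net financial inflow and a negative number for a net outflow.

Goods balance = 2230.66 - 1350.70 = 879.96
Services balance = 383.39 - 208.97 = 174.42
Trade balance (goods + services) = 879.96 + 174.42 = 1054.38
Net primary income = 238.85 - 588.65 = -349.80
Net secondary income = 250.73 - 153.17 = 97.56
Current account = 1054.38 + (-349.80) + 97.56 = 802.14
Financial account = -(802.14) = -802.14

-802.14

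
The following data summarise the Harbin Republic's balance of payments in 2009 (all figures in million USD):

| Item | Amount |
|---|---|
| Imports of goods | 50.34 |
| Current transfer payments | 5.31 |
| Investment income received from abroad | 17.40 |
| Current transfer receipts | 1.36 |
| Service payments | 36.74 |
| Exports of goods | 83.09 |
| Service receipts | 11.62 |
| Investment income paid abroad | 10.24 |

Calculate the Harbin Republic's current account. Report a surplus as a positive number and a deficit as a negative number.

10.84

Goods balance = 83.09 - 50.34 = 32.75
Services balance = 11.62 - 36.74 = -25.12
Trade balance (goods + services) = 32.75 + (-25.12) = 7.63
Net primary income = 17.40 - 10.24 = 7.16
Net secondary income = 1.36 - 5.31 = -3.95
Current account = 7.63 + 7.16 + (-3.95) = 10.84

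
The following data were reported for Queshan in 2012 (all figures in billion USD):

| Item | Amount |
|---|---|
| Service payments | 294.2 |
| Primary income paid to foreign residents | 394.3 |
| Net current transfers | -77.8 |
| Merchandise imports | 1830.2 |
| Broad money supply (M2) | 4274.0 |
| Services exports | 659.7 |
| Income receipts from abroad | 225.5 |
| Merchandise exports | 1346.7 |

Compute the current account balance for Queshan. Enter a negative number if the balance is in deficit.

Goods balance = 1346.7 - 1830.2 = -483.5
Services balance = 659.7 - 294.2 = 365.5
Trade balance (goods + services) = -483.5 + 365.5 = -118.0
Net primary income = 225.5 - 394.3 = -168.8
Net secondary income = -77.8
Current account = -118.0 + (-168.8) + (-77.8) = -364.6

-364.6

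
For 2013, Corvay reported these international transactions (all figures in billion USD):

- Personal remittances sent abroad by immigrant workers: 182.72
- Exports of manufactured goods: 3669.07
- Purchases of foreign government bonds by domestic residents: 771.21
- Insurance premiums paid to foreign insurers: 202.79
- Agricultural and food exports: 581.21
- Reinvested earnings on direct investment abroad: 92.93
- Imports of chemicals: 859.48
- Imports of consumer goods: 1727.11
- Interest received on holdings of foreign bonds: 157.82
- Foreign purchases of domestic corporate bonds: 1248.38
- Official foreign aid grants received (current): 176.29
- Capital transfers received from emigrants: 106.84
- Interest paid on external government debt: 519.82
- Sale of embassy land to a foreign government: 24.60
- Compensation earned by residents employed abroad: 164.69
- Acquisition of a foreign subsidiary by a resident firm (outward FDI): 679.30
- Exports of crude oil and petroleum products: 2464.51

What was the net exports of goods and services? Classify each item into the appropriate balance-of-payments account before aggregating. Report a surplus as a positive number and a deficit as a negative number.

3925.41

Goods: 581.21 + 2464.51 - 1727.11 + 3669.07 - 859.48 = 4128.20
Services: -202.79
Trade balance = 4128.20 + (-202.79) = 3925.41
(Excluded from the trade balance — secondary income: personal remittances sent abroad by immigrant workers 182.72, official foreign aid grants received (current) 176.29; financial account: purchases of foreign government bonds by domestic residents 771.21, foreign purchases of domestic corporate bonds 1248.38, acquisition of a foreign subsidiary by a resident firm (outward FDI) 679.30; primary income: reinvested earnings on direct investment abroad 92.93, interest received on holdings of foreign bonds 157.82, interest paid on external government debt 519.82, compensation earned by residents employed abroad 164.69; capital account: capital transfers received from emigrants 106.84, sale of embassy land to a foreign government 24.60.)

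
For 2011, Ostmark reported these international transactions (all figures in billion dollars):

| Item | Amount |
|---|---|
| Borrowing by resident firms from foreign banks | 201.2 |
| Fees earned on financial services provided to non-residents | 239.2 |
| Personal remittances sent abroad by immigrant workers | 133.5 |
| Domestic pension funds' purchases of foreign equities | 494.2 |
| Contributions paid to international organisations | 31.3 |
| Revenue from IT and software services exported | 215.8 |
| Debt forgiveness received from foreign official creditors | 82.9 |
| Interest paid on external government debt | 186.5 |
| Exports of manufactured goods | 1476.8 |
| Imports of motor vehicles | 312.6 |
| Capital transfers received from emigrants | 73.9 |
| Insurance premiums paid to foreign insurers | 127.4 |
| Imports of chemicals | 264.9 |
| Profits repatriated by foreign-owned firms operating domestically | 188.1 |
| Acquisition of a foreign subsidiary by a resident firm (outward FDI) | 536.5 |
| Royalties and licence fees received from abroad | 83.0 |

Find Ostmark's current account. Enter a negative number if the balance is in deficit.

Goods: -264.9 - 312.6 + 1476.8 = 899.3
Services: 215.8 + 83.0 - 127.4 + 239.2 = 410.6
Primary income: -186.5 - 188.1 = -374.6
Secondary income: -133.5 - 31.3 = -164.8
Current account = 899.3 + 410.6 + (-374.6) + (-164.8) = 770.5
(Excluded from the current account — financial account: borrowing by resident firms from foreign banks 201.2, domestic pension funds' purchases of foreign equities 494.2, acquisition of a foreign subsidiary by a resident firm (outward FDI) 536.5; capital account: debt forgiveness received from foreign official creditors 82.9, capital transfers received from emigrants 73.9.)

770.5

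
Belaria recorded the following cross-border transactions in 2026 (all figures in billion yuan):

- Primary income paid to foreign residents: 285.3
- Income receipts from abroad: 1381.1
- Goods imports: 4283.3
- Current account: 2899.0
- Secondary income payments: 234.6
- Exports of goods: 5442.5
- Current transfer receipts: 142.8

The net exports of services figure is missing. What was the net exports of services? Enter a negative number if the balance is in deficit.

Current account = goods balance + services balance + net primary income + net secondary income
Sum of the known components = 2163.2
Net exports of services = CA - (known components) = 2899.0 - 2163.2 = 735.8

735.8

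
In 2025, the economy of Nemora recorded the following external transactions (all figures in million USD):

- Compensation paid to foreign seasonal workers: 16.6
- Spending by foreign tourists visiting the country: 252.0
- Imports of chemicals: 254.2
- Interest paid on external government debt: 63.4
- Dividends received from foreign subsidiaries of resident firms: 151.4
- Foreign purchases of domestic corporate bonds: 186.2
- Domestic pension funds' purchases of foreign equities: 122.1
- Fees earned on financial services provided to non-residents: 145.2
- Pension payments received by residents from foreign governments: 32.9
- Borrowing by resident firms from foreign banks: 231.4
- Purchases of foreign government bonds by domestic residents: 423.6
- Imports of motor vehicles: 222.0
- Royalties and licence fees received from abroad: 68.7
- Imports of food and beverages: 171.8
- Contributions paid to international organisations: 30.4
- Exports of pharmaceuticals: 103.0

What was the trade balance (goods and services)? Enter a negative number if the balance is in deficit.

Goods: -254.2 - 171.8 - 222.0 + 103.0 = -545.0
Services: 145.2 + 252.0 + 68.7 = 465.9
Trade balance = -545.0 + 465.9 = -79.1
(Excluded from the trade balance — primary income: compensation paid to foreign seasonal workers 16.6, interest paid on external government debt 63.4, dividends received from foreign subsidiaries of resident firms 151.4; financial account: foreign purchases of domestic corporate bonds 186.2, domestic pension funds' purchases of foreign equities 122.1, borrowing by resident firms from foreign banks 231.4, purchases of foreign government bonds by domestic residents 423.6; secondary income: pension payments received by residents from foreign governments 32.9, contributions paid to international organisations 30.4.)

-79.1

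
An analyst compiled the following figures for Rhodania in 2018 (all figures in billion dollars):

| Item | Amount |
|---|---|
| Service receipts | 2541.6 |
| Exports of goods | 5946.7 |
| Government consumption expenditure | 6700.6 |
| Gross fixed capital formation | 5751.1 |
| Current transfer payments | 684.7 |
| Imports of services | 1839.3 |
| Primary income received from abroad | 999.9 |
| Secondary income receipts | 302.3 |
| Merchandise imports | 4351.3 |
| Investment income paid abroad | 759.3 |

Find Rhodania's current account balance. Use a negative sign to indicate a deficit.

Goods balance = 5946.7 - 4351.3 = 1595.4
Services balance = 2541.6 - 1839.3 = 702.3
Trade balance (goods + services) = 1595.4 + 702.3 = 2297.7
Net primary income = 999.9 - 759.3 = 240.6
Net secondary income = 302.3 - 684.7 = -382.4
Current account = 2297.7 + 240.6 + (-382.4) = 2155.9

2155.9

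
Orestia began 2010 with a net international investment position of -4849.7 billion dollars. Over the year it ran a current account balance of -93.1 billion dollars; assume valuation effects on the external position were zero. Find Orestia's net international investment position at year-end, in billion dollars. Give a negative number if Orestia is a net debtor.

-4942.8

With no valuation effects, change in NIIP = current account = -93.1
End-of-year NIIP = -4849.7 + (-93.1) = -4942.8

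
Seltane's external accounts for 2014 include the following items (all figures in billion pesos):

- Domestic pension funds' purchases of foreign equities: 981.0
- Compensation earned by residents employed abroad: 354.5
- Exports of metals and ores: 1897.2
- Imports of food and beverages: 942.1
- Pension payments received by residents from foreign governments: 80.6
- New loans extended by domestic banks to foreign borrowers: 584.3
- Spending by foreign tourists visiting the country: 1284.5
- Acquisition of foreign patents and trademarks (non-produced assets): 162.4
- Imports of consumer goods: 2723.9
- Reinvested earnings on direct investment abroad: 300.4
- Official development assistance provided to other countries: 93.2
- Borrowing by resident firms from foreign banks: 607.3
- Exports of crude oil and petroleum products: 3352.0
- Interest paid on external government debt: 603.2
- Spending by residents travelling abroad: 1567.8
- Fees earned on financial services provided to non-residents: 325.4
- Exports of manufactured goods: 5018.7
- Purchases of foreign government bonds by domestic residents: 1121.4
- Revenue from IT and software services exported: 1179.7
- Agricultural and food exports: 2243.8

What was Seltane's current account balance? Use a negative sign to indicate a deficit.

Goods: 1897.2 + 5018.7 - 942.1 + 2243.8 - 2723.9 + 3352.0 = 8845.7
Services: 1179.7 + 325.4 - 1567.8 + 1284.5 = 1221.8
Primary income: -603.2 + 300.4 + 354.5 = 51.7
Secondary income: 80.6 - 93.2 = -12.6
Current account = 8845.7 + 1221.8 + 51.7 + (-12.6) = 10106.6
(Excluded from the current account — financial account: domestic pension funds' purchases of foreign equities 981.0, new loans extended by domestic banks to foreign borrowers 584.3, borrowing by resident firms from foreign banks 607.3, purchases of foreign government bonds by domestic residents 1121.4; capital account: acquisition of foreign patents and trademarks (non-produced assets) 162.4.)

10106.6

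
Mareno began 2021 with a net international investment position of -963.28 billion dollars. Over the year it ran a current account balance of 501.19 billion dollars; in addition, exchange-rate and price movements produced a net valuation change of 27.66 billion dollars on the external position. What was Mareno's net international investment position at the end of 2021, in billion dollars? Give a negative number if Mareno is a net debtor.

Change in NIIP = current account + net valuation change = 501.19 + 27.66 = 528.85
End-of-year NIIP = -963.28 + 528.85 = -434.43

-434.43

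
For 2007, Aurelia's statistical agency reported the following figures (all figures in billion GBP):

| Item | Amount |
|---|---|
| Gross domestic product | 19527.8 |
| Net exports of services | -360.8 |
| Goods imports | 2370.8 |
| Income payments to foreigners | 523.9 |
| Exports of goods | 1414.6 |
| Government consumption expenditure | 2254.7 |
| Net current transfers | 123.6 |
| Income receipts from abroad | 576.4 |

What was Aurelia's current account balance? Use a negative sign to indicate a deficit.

-1140.9

Goods balance = 1414.6 - 2370.8 = -956.2
Services balance = -360.8
Trade balance (goods + services) = -956.2 + (-360.8) = -1317.0
Net primary income = 576.4 - 523.9 = 52.5
Net secondary income = 123.6
Current account = -1317.0 + 52.5 + 123.6 = -1140.9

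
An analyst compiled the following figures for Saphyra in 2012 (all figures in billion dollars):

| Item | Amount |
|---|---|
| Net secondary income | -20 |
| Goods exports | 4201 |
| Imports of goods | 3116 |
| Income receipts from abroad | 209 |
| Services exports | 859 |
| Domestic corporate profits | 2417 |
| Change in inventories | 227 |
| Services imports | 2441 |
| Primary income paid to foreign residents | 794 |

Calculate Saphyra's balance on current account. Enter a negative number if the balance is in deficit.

Goods balance = 4201 - 3116 = 1085
Services balance = 859 - 2441 = -1582
Trade balance (goods + services) = 1085 + (-1582) = -497
Net primary income = 209 - 794 = -585
Net secondary income = -20
Current account = -497 + (-585) + (-20) = -1102

-1102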